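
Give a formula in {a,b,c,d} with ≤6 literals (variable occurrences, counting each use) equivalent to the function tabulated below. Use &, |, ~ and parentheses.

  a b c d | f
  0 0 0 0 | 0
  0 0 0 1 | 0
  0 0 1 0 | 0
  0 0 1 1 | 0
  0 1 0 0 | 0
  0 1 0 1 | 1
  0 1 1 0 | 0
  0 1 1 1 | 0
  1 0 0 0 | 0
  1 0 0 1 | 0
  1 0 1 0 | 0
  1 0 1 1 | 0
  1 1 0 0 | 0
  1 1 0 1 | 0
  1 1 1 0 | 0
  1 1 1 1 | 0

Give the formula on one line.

  ~c = 1100110011001100
  (d & ~c) = 0100010001000100
  ((d & ~c) | a) = 0100010011111111
  ~a = 1111111100000000
  (~a & b) = 0000111100000000
  (((d & ~c) | a) & (~a & b)) = 0000010000000000

(((d & ~c) | a) & (~a & b))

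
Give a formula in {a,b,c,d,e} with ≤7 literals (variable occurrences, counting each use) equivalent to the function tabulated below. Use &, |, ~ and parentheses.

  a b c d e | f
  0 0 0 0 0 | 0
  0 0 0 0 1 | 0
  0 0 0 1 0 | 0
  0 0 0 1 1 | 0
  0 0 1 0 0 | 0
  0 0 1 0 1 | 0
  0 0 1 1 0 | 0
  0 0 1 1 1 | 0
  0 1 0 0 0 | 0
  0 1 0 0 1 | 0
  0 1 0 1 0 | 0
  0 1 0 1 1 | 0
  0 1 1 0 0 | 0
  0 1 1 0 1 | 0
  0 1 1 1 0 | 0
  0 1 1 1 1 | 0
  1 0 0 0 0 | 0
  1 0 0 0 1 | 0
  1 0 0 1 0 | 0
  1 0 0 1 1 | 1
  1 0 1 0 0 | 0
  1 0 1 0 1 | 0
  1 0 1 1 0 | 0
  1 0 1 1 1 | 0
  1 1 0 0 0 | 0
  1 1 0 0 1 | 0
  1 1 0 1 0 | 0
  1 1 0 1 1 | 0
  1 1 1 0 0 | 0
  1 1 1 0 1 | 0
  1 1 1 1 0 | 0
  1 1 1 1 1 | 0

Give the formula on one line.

((((~e | ~b) & (~c | b)) & (d & a)) & e)

  ~e = 10101010101010101010101010101010
  ~b = 11111111000000001111111100000000
  (~e | ~b) = 11111111101010101111111110101010
  ~c = 11110000111100001111000011110000
  (~c | b) = 11110000111111111111000011111111
  ((~e | ~b) & (~c | b)) = 11110000101010101111000010101010
  (d & a) = 00000000000000000011001100110011
  (((~e | ~b) & (~c | b)) & (d & a)) = 00000000000000000011000000100010
  ((((~e | ~b) & (~c | b)) & (d & a)) & e) = 00000000000000000001000000000000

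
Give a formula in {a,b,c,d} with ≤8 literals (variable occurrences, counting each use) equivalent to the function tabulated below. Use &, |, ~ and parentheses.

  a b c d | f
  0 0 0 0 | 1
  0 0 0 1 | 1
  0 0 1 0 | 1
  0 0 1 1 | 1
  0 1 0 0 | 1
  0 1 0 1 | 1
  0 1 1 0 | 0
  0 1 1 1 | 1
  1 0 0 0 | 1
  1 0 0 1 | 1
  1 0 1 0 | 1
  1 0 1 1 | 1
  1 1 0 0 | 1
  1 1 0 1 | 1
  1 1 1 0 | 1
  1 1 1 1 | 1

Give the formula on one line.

((~b | d) | ((~c | ~b) | (a & ~d)))

  ~b = 1111000011110000
  (~b | d) = 1111010111110101
  ~c = 1100110011001100
  (~c | ~b) = 1111110011111100
  ~d = 1010101010101010
  (a & ~d) = 0000000010101010
  ((~c | ~b) | (a & ~d)) = 1111110011111110
  ((~b | d) | ((~c | ~b) | (a & ~d))) = 1111110111111111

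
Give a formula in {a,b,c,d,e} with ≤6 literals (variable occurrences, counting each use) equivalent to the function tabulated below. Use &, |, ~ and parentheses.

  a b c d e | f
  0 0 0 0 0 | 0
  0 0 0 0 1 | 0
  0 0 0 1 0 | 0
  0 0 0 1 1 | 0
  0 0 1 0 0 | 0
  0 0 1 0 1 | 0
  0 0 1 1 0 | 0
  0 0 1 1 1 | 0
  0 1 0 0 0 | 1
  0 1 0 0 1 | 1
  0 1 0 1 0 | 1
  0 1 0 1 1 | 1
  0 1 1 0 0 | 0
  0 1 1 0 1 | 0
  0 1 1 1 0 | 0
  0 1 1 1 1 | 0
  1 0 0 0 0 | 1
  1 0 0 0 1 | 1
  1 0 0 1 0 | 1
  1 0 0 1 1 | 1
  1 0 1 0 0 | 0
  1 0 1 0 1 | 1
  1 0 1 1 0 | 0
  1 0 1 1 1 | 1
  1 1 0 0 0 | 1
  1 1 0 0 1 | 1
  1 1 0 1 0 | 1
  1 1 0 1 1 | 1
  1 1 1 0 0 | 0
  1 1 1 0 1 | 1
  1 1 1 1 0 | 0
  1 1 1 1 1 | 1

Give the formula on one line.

((e | ~c) & (a | ((a | b) & ~c)))

  ~c = 11110000111100001111000011110000
  (e | ~c) = 11110101111101011111010111110101
  (a | b) = 00000000111111111111111111111111
  ((a | b) & ~c) = 00000000111100001111000011110000
  (a | ((a | b) & ~c)) = 00000000111100001111111111111111
  ((e | ~c) & (a | ((a | b) & ~c))) = 00000000111100001111010111110101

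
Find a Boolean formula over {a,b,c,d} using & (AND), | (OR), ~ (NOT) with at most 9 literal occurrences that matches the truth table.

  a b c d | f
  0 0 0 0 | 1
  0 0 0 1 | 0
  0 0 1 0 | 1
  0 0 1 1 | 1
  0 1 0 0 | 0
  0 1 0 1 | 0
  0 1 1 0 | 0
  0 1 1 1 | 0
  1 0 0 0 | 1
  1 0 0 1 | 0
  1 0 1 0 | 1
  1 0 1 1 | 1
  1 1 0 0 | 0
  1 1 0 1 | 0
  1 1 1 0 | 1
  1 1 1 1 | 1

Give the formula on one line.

(((b & a) & (c | ~a)) | (~b & ((c | ~d) | b)))

  (b & a) = 0000000000001111
  ~a = 1111111100000000
  (c | ~a) = 1111111100110011
  ((b & a) & (c | ~a)) = 0000000000000011
  ~b = 1111000011110000
  ~d = 1010101010101010
  (c | ~d) = 1011101110111011
  ((c | ~d) | b) = 1011111110111111
  (~b & ((c | ~d) | b)) = 1011000010110000
  (((b & a) & (c | ~a)) | (~b & ((c | ~d) | b))) = 1011000010110011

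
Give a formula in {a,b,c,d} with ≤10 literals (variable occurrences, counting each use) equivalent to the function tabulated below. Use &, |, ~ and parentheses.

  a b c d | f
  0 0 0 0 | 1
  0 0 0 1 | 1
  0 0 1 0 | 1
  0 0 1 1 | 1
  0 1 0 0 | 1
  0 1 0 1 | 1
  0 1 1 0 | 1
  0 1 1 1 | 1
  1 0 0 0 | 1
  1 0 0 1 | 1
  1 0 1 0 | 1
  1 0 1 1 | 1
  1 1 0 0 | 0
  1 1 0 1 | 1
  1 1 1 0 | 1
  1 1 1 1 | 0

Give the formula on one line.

(((~c & d) | ~b) | (~a | (c & ((~c & ~b) | ~d))))

  ~c = 1100110011001100
  (~c & d) = 0100010001000100
  ~b = 1111000011110000
  ((~c & d) | ~b) = 1111010011110100
  ~a = 1111111100000000
  (~c & ~b) = 1100000011000000
  ~d = 1010101010101010
  ((~c & ~b) | ~d) = 1110101011101010
  (c & ((~c & ~b) | ~d)) = 0010001000100010
  (~a | (c & ((~c & ~b) | ~d))) = 1111111100100010
  (((~c & d) | ~b) | (~a | (c & ((~c & ~b) | ~d)))) = 1111111111110110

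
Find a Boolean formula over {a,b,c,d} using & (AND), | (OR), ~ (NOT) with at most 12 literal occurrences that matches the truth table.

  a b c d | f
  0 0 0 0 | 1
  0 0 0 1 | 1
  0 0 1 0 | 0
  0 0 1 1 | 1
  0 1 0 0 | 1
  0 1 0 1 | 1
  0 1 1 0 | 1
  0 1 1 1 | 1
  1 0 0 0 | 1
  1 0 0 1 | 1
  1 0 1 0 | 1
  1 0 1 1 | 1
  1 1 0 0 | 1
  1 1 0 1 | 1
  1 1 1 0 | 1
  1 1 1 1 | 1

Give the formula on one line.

(((d & (a | c)) | (b & (~a | c))) | (~c | (b | a)))

  (a | c) = 0011001111111111
  (d & (a | c)) = 0001000101010101
  ~a = 1111111100000000
  (~a | c) = 1111111100110011
  (b & (~a | c)) = 0000111100000011
  ((d & (a | c)) | (b & (~a | c))) = 0001111101010111
  ~c = 1100110011001100
  (b | a) = 0000111111111111
  (~c | (b | a)) = 1100111111111111
  (((d & (a | c)) | (b & (~a | c))) | (~c | (b | a))) = 1101111111111111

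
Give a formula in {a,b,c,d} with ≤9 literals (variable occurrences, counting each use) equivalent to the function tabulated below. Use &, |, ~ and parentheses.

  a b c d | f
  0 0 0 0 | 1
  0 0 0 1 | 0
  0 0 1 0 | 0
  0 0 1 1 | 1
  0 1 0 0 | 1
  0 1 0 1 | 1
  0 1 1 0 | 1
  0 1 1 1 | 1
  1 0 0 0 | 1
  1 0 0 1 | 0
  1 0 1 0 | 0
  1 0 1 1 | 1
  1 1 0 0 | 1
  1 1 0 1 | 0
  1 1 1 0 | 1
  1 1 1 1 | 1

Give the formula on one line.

  ~d = 1010101010101010
  ~c = 1100110011001100
  (~d & ~c) = 1000100010001000
  ~a = 1111111100000000
  (c | ~a) = 1111111100110011
  ((c | ~a) & b) = 0000111100000011
  (c & d) = 0001000100010001
  (((c | ~a) & b) | (c & d)) = 0001111100010011
  ((~d & ~c) | (((c | ~a) & b) | (c & d))) = 1001111110011011

((~d & ~c) | (((c | ~a) & b) | (c & d)))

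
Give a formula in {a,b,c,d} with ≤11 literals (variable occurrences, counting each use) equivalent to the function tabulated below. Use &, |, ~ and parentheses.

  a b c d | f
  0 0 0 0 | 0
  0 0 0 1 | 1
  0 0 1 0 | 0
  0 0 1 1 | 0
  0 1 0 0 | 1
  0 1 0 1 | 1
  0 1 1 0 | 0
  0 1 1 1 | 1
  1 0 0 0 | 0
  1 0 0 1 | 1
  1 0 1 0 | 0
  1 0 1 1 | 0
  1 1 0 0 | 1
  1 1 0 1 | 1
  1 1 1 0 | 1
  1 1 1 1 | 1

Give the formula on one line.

((b & ((d | ~c) | ((~c & ~a) | a))) | (d & ~c))

  ~c = 1100110011001100
  (d | ~c) = 1101110111011101
  ~a = 1111111100000000
  (~c & ~a) = 1100110000000000
  ((~c & ~a) | a) = 1100110011111111
  ((d | ~c) | ((~c & ~a) | a)) = 1101110111111111
  (b & ((d | ~c) | ((~c & ~a) | a))) = 0000110100001111
  (d & ~c) = 0100010001000100
  ((b & ((d | ~c) | ((~c & ~a) | a))) | (d & ~c)) = 0100110101001111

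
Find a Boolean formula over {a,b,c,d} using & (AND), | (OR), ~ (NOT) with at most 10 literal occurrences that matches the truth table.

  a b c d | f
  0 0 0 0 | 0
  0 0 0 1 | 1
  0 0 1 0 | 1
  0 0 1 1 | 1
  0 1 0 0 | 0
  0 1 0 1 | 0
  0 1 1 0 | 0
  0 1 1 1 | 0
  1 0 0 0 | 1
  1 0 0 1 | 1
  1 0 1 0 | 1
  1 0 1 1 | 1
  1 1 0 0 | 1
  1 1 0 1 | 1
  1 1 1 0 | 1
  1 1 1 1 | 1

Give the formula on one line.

  ~a = 1111111100000000
  (~a | b) = 1111111100001111
  (d & (~a | b)) = 0101010100000101
  ((d & (~a | b)) | c) = 0111011100110111
  ~b = 1111000011110000
  (((d & (~a | b)) | c) & ~b) = 0111000000110000
  (d & ~b) = 0101000001010000
  (a | (d & ~b)) = 0101000011111111
  ((((d & (~a | b)) | c) & ~b) | (a | (d & ~b))) = 0111000011111111

((((d & (~a | b)) | c) & ~b) | (a | (d & ~b)))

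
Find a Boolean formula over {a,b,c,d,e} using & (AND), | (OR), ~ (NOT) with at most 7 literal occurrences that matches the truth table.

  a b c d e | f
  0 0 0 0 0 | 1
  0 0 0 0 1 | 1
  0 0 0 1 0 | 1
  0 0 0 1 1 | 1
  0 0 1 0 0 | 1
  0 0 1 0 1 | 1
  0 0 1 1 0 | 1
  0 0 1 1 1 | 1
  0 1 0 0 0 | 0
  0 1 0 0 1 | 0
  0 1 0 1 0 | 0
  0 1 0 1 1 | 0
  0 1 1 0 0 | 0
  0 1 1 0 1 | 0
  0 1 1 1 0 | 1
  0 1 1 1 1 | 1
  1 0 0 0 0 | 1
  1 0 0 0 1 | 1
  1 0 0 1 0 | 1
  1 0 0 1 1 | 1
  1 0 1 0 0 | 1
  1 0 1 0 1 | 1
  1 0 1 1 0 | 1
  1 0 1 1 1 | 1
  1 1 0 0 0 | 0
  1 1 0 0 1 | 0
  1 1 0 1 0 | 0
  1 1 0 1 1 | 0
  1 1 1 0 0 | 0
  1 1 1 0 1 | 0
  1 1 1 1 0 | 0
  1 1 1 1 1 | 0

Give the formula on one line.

  ~d = 11001100110011001100110011001100
  (~d | c) = 11001111110011111100111111001111
  ~a = 11111111111111110000000000000000
  (~a & d) = 00110011001100110000000000000000
  ((~d | c) & (~a & d)) = 00000011000000110000000000000000
  ~b = 11111111000000001111111100000000
  (((~d | c) & (~a & d)) | ~b) = 11111111000000111111111100000000

(((~d | c) & (~a & d)) | ~b)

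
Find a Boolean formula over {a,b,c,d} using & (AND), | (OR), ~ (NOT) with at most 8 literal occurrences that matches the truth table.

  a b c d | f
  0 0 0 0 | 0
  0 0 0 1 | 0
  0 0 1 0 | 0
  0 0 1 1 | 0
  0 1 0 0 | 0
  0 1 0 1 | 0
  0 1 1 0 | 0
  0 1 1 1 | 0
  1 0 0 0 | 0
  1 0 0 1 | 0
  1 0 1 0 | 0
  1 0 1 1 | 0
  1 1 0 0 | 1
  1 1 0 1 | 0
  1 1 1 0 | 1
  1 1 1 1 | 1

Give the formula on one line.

((c | (~a | ~d)) & (b & a))

  ~a = 1111111100000000
  ~d = 1010101010101010
  (~a | ~d) = 1111111110101010
  (c | (~a | ~d)) = 1111111110111011
  (b & a) = 0000000000001111
  ((c | (~a | ~d)) & (b & a)) = 0000000000001011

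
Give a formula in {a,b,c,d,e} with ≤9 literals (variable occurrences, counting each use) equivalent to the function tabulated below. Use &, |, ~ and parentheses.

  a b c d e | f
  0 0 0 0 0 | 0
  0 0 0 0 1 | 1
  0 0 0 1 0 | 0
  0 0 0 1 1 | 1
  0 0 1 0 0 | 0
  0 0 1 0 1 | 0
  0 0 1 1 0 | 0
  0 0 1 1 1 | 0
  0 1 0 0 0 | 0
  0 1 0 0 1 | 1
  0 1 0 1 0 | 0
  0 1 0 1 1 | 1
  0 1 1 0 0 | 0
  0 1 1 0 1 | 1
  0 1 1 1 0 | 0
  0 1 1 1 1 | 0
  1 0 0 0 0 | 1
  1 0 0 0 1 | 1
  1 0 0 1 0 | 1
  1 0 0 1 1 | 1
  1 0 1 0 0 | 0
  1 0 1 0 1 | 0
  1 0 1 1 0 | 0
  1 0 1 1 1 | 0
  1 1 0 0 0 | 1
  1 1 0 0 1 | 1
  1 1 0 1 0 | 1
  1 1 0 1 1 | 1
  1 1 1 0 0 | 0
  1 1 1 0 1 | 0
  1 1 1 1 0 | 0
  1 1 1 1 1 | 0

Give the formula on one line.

  ~d = 11001100110011001100110011001100
  ~a = 11111111111111110000000000000000
  (~a & b) = 00000000111111110000000000000000
  (~d & (~a & b)) = 00000000110011000000000000000000
  ~c = 11110000111100001111000011110000
  ((~d & (~a & b)) | ~c) = 11110000111111001111000011110000
  (e | a) = 01010101010101011111111111111111
  (((~d & (~a & b)) | ~c) & (e | a)) = 01010000010101001111000011110000

(((~d & (~a & b)) | ~c) & (e | a))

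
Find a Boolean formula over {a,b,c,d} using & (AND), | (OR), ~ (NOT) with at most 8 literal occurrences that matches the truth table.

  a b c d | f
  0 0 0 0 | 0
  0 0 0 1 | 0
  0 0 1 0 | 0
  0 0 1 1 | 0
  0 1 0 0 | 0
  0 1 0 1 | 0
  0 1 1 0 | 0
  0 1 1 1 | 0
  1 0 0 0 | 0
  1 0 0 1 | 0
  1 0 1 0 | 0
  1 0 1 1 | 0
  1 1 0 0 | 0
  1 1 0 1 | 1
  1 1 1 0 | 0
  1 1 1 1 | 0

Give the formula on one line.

((d & (~c & a)) & ((~c & ~a) | (a & b)))

  ~c = 1100110011001100
  (~c & a) = 0000000011001100
  (d & (~c & a)) = 0000000001000100
  ~a = 1111111100000000
  (~c & ~a) = 1100110000000000
  (a & b) = 0000000000001111
  ((~c & ~a) | (a & b)) = 1100110000001111
  ((d & (~c & a)) & ((~c & ~a) | (a & b))) = 0000000000000100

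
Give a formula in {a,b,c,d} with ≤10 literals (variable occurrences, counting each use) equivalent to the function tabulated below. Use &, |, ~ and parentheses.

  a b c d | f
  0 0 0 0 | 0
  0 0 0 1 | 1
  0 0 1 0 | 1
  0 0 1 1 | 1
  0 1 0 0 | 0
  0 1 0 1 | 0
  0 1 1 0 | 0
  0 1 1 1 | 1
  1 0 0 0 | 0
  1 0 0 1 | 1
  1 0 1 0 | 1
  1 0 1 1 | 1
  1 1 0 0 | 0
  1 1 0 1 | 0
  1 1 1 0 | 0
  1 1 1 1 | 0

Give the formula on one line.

  ~a = 1111111100000000
  (d & c) = 0001000100010001
  (~a & (d & c)) = 0001000100000000
  ~b = 1111000011110000
  (d | c) = 0111011101110111
  (~b & (d | c)) = 0111000001110000
  ((~b & (d | c)) | b) = 0111111101111111
  (((~b & (d | c)) | b) & ~b) = 0111000001110000
  ((~a & (d & c)) | (((~b & (d | c)) | b) & ~b)) = 0111000101110000

((~a & (d & c)) | (((~b & (d | c)) | b) & ~b))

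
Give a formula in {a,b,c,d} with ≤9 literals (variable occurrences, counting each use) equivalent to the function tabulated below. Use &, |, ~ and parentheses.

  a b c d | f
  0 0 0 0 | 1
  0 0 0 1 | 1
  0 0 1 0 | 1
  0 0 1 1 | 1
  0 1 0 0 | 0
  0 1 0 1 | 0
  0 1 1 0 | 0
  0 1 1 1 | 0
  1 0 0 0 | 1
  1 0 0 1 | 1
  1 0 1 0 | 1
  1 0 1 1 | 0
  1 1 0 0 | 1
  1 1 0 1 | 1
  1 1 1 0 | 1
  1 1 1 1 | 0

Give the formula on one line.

((a & (~c | ((~d | b) & (~b | (~d & b))))) | (~b & ~a))

  ~c = 1100110011001100
  ~d = 1010101010101010
  (~d | b) = 1010111110101111
  ~b = 1111000011110000
  (~d & b) = 0000101000001010
  (~b | (~d & b)) = 1111101011111010
  ((~d | b) & (~b | (~d & b))) = 1010101010101010
  (~c | ((~d | b) & (~b | (~d & b)))) = 1110111011101110
  (a & (~c | ((~d | b) & (~b | (~d & b))))) = 0000000011101110
  ~a = 1111111100000000
  (~b & ~a) = 1111000000000000
  ((a & (~c | ((~d | b) & (~b | (~d & b))))) | (~b & ~a)) = 1111000011101110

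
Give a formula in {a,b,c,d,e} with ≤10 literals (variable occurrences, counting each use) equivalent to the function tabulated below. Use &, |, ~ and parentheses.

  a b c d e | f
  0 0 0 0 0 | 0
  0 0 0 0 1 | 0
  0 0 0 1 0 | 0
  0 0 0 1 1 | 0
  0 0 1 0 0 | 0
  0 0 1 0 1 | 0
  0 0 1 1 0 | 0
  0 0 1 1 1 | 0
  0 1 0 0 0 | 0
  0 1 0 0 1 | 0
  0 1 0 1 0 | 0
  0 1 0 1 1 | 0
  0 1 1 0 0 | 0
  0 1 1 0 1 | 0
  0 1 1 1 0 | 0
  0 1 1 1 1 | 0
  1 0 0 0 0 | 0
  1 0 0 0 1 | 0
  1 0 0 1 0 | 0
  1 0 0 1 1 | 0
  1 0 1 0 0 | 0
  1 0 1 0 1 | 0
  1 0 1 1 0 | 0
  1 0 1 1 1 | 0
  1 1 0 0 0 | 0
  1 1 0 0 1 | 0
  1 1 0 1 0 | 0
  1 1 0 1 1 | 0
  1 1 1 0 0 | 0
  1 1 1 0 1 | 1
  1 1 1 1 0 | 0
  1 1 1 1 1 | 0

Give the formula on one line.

(((e & a) & c) & (e & (((~d & b) | ~e) & a)))

  (e & a) = 00000000000000000101010101010101
  ((e & a) & c) = 00000000000000000000010100000101
  ~d = 11001100110011001100110011001100
  (~d & b) = 00000000110011000000000011001100
  ~e = 10101010101010101010101010101010
  ((~d & b) | ~e) = 10101010111011101010101011101110
  (((~d & b) | ~e) & a) = 00000000000000001010101011101110
  (e & (((~d & b) | ~e) & a)) = 00000000000000000000000001000100
  (((e & a) & c) & (e & (((~d & b) | ~e) & a))) = 00000000000000000000000000000100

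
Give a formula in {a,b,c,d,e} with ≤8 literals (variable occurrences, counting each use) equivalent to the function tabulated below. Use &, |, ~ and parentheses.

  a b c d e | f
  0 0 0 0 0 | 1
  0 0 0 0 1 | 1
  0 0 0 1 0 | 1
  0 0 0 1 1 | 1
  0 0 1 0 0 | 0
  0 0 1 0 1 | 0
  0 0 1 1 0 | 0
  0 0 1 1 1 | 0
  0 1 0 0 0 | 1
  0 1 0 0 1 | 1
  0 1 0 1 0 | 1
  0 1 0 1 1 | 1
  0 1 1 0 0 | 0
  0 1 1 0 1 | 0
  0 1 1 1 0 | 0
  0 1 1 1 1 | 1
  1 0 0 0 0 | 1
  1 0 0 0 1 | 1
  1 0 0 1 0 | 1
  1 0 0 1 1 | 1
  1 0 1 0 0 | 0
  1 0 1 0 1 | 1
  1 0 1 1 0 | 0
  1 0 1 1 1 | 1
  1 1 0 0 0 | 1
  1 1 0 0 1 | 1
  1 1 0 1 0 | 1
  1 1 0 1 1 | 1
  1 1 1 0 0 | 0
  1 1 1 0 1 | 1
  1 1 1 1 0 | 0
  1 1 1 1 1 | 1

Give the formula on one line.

((e & ((b & d) | a)) | ~c)

  (b & d) = 00000000001100110000000000110011
  ((b & d) | a) = 00000000001100111111111111111111
  (e & ((b & d) | a)) = 00000000000100010101010101010101
  ~c = 11110000111100001111000011110000
  ((e & ((b & d) | a)) | ~c) = 11110000111100011111010111110101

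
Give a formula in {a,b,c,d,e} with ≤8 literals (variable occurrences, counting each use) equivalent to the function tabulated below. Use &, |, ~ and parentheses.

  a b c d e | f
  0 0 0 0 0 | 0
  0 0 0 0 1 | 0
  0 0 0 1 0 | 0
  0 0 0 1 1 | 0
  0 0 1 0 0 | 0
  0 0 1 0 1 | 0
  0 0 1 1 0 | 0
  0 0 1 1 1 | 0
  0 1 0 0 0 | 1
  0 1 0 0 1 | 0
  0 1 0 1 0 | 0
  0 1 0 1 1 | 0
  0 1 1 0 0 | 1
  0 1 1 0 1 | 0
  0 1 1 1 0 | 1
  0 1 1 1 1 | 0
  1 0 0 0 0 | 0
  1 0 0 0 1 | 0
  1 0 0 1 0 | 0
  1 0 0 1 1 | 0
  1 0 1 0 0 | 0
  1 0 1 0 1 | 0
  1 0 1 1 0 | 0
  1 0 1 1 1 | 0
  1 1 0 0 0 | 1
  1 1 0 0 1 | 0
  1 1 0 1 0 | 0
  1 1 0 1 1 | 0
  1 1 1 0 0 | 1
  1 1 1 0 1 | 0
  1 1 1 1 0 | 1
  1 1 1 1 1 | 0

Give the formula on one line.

((~e & b) & ((~e & (~d | c)) | ~d))

  ~e = 10101010101010101010101010101010
  (~e & b) = 00000000101010100000000010101010
  ~d = 11001100110011001100110011001100
  (~d | c) = 11001111110011111100111111001111
  (~e & (~d | c)) = 10001010100010101000101010001010
  ((~e & (~d | c)) | ~d) = 11001110110011101100111011001110
  ((~e & b) & ((~e & (~d | c)) | ~d)) = 00000000100010100000000010001010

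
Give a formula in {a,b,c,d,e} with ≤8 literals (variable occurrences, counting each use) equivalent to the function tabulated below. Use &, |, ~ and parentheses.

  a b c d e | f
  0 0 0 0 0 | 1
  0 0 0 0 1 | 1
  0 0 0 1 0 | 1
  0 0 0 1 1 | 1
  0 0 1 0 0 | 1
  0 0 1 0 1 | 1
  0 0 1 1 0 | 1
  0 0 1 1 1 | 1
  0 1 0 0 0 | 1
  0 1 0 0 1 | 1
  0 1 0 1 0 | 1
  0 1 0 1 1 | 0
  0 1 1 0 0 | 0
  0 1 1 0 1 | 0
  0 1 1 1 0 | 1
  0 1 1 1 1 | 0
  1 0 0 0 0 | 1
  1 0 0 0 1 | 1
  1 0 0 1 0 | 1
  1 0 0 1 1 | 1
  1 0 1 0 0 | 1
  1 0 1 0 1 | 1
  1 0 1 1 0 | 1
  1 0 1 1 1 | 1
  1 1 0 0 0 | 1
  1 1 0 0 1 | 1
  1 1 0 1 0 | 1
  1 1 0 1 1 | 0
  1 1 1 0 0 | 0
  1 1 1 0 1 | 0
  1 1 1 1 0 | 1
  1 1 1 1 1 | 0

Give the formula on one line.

(((~d & ~c) | (~e & d)) | ~b)

  ~d = 11001100110011001100110011001100
  ~c = 11110000111100001111000011110000
  (~d & ~c) = 11000000110000001100000011000000
  ~e = 10101010101010101010101010101010
  (~e & d) = 00100010001000100010001000100010
  ((~d & ~c) | (~e & d)) = 11100010111000101110001011100010
  ~b = 11111111000000001111111100000000
  (((~d & ~c) | (~e & d)) | ~b) = 11111111111000101111111111100010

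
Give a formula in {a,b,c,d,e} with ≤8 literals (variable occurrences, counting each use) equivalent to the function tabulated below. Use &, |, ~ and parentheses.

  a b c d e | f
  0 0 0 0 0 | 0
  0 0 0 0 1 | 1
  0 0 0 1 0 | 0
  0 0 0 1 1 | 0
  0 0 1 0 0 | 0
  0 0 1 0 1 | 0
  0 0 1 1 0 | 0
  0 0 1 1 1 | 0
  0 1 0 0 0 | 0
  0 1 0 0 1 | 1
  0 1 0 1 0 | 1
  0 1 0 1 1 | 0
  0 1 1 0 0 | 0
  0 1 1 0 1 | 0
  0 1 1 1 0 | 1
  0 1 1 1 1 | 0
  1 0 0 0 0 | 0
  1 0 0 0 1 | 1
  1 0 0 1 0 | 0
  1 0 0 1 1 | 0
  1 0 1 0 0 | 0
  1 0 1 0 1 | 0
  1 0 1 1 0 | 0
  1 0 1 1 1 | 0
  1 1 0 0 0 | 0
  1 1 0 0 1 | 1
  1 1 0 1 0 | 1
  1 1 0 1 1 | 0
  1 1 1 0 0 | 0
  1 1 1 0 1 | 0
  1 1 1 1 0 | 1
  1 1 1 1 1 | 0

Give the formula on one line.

(((~e & b) | (~c & ~d)) & (e | d))

  ~e = 10101010101010101010101010101010
  (~e & b) = 00000000101010100000000010101010
  ~c = 11110000111100001111000011110000
  ~d = 11001100110011001100110011001100
  (~c & ~d) = 11000000110000001100000011000000
  ((~e & b) | (~c & ~d)) = 11000000111010101100000011101010
  (e | d) = 01110111011101110111011101110111
  (((~e & b) | (~c & ~d)) & (e | d)) = 01000000011000100100000001100010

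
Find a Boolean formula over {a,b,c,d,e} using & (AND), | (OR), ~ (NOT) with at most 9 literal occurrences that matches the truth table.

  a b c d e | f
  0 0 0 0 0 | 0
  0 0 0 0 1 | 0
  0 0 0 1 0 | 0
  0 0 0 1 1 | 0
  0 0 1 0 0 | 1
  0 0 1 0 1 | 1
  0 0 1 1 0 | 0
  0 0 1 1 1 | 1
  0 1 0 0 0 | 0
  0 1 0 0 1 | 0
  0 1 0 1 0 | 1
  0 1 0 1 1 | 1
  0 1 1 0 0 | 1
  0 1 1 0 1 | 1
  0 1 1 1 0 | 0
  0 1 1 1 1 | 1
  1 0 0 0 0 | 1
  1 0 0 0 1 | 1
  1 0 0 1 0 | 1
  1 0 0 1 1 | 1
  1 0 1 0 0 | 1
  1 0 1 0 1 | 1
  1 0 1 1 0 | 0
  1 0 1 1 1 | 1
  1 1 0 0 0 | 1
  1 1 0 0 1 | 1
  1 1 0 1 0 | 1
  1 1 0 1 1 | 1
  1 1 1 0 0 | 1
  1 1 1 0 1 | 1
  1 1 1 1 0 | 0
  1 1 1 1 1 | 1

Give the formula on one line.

  ~d = 11001100110011001100110011001100
  (~d & c) = 00001100000011000000110000001100
  (d | a) = 00110011001100111111111111111111
  ~c = 11110000111100001111000011110000
  (~c | e) = 11110101111101011111010111110101
  ((d | a) & (~c | e)) = 00110001001100011111010111110101
  ((~d & c) | ((d | a) & (~c | e))) = 00111101001111011111110111111101
  (b | c) = 00001111111111110000111111111111
  ((b | c) | a) = 00001111111111111111111111111111
  (((~d & c) | ((d | a) & (~c | e))) & ((b | c) | a)) = 00001101001111011111110111111101

(((~d & c) | ((d | a) & (~c | e))) & ((b | c) | a))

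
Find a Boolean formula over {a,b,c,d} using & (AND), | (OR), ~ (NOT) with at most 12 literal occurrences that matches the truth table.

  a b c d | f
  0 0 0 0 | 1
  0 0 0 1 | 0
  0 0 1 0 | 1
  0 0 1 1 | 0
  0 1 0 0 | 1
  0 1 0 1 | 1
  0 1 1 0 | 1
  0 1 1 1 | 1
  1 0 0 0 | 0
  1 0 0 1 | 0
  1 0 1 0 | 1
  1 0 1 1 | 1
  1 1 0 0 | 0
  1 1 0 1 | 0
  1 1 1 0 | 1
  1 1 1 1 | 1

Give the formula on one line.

  (b | c) = 0011111100111111
  ~d = 1010101010101010
  ((b | c) & ~d) = 0010101000101010
  (((b | c) & ~d) | a) = 0010101011111111
  ((((b | c) & ~d) | a) & c) = 0010001000110011
  (b | ((((b | c) & ~d) | a) & c)) = 0010111100111111
  ((b | ((((b | c) & ~d) | a) & c)) | ~d) = 1010111110111111
  ~a = 1111111100000000
  (~a | c) = 1111111100110011
  (((b | ((((b | c) & ~d) | a) & c)) | ~d) & (~a | c)) = 1010111100110011

(((b | ((((b | c) & ~d) | a) & c)) | ~d) & (~a | c))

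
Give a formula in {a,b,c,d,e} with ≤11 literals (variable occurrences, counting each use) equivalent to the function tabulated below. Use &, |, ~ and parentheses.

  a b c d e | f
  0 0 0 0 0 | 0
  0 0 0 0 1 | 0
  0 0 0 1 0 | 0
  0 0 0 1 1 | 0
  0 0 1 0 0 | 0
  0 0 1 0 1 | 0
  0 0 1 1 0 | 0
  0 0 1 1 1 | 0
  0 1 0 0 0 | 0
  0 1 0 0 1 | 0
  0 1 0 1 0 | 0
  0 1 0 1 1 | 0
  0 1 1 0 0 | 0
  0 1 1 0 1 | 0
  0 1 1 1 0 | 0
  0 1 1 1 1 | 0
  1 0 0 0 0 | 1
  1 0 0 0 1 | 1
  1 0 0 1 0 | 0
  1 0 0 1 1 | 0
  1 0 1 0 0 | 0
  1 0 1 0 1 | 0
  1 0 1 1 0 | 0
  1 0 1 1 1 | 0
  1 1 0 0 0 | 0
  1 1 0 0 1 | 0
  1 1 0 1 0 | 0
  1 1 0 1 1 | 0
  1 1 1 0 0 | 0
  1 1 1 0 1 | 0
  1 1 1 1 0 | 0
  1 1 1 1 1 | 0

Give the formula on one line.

  ~d = 11001100110011001100110011001100
  (a & ~d) = 00000000000000001100110011001100
  ~c = 11110000111100001111000011110000
  (a & ~c) = 00000000000000001111000011110000
  ~b = 11111111000000001111111100000000
  (a | ~b) = 11111111000000001111111111111111
  ((a | ~b) & c) = 00001111000000000000111100001111
  ((a & ~c) | ((a | ~b) & c)) = 00001111000000001111111111111111
  (((a & ~c) | ((a | ~b) & c)) & ~b) = 00001111000000001111111100000000
  ((((a & ~c) | ((a | ~b) & c)) & ~b) & ~c) = 00000000000000001111000000000000
  ((a & ~d) & ((((a & ~c) | ((a | ~b) & c)) & ~b) & ~c)) = 00000000000000001100000000000000

((a & ~d) & ((((a & ~c) | ((a | ~b) & c)) & ~b) & ~c))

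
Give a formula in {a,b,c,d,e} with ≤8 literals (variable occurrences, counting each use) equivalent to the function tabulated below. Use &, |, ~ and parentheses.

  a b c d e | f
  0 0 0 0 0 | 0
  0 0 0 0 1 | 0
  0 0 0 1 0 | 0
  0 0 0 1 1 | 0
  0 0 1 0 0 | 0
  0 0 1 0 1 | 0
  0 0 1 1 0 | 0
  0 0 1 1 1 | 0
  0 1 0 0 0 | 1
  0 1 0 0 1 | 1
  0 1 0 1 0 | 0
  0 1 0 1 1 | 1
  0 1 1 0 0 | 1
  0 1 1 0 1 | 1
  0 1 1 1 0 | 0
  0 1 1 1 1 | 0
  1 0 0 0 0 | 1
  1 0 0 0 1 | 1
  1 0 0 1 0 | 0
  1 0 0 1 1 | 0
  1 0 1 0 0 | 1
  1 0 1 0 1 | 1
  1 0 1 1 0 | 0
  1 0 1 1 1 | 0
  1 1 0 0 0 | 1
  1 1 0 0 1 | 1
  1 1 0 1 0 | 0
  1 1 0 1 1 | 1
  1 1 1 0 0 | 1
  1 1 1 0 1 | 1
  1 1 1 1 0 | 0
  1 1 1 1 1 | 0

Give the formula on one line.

((~d & (b | a)) | ((d & (b & e)) & ~c))

  ~d = 11001100110011001100110011001100
  (b | a) = 00000000111111111111111111111111
  (~d & (b | a)) = 00000000110011001100110011001100
  (b & e) = 00000000010101010000000001010101
  (d & (b & e)) = 00000000000100010000000000010001
  ~c = 11110000111100001111000011110000
  ((d & (b & e)) & ~c) = 00000000000100000000000000010000
  ((~d & (b | a)) | ((d & (b & e)) & ~c)) = 00000000110111001100110011011100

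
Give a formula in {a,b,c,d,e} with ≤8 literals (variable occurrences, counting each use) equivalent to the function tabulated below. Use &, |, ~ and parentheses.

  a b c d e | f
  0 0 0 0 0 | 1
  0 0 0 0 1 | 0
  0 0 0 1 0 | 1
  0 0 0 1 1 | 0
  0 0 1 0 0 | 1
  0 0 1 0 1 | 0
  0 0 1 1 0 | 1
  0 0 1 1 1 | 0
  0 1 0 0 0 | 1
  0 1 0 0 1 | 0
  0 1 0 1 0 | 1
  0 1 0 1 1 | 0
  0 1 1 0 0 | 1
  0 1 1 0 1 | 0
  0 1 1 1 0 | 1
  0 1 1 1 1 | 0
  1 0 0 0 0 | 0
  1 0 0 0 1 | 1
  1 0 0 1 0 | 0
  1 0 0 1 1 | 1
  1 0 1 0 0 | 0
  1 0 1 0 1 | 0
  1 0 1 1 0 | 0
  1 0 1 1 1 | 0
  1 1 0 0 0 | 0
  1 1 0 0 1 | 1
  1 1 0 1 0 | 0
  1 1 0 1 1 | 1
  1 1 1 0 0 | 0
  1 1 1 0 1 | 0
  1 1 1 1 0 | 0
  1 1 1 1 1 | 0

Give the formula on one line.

((~e | (a & ~c)) & ((e & ~c) | ~a))

  ~e = 10101010101010101010101010101010
  ~c = 11110000111100001111000011110000
  (a & ~c) = 00000000000000001111000011110000
  (~e | (a & ~c)) = 10101010101010101111101011111010
  (e & ~c) = 01010000010100000101000001010000
  ~a = 11111111111111110000000000000000
  ((e & ~c) | ~a) = 11111111111111110101000001010000
  ((~e | (a & ~c)) & ((e & ~c) | ~a)) = 10101010101010100101000001010000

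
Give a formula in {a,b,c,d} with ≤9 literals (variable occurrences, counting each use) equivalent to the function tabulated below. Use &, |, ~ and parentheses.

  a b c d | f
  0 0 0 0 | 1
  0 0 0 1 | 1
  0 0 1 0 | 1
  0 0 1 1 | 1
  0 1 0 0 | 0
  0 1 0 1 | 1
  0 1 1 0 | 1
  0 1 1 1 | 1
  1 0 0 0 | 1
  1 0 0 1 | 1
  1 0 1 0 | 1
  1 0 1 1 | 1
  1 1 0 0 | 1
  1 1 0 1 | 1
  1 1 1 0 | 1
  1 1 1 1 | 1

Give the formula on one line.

(((~b | c) | (a & ~d)) | ((~b | d) & ~c))

  ~b = 1111000011110000
  (~b | c) = 1111001111110011
  ~d = 1010101010101010
  (a & ~d) = 0000000010101010
  ((~b | c) | (a & ~d)) = 1111001111111011
  (~b | d) = 1111010111110101
  ~c = 1100110011001100
  ((~b | d) & ~c) = 1100010011000100
  (((~b | c) | (a & ~d)) | ((~b | d) & ~c)) = 1111011111111111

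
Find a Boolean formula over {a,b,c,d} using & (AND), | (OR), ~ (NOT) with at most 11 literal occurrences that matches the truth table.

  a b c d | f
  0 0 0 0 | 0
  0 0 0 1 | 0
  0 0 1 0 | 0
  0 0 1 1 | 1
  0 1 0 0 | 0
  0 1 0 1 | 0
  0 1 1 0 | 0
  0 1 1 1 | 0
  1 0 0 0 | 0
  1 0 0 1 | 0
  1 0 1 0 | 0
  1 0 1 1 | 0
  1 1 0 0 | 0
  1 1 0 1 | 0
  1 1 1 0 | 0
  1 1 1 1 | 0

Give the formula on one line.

((~a & d) & ((((~a | c) | b) & d) & (a | (c & ~b))))

  ~a = 1111111100000000
  (~a & d) = 0101010100000000
  (~a | c) = 1111111100110011
  ((~a | c) | b) = 1111111100111111
  (((~a | c) | b) & d) = 0101010100010101
  ~b = 1111000011110000
  (c & ~b) = 0011000000110000
  (a | (c & ~b)) = 0011000011111111
  ((((~a | c) | b) & d) & (a | (c & ~b))) = 0001000000010101
  ((~a & d) & ((((~a | c) | b) & d) & (a | (c & ~b)))) = 0001000000000000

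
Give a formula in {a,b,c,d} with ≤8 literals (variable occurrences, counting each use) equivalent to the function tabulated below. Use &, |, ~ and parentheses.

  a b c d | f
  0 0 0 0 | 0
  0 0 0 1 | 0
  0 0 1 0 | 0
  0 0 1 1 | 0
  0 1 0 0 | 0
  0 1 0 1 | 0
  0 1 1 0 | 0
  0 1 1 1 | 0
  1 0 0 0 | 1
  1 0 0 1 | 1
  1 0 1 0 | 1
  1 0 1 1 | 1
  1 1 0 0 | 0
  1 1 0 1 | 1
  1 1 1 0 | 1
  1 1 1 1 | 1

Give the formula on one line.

(a & ((~b | ((d & a) & ~c)) | c))

  ~b = 1111000011110000
  (d & a) = 0000000001010101
  ~c = 1100110011001100
  ((d & a) & ~c) = 0000000001000100
  (~b | ((d & a) & ~c)) = 1111000011110100
  ((~b | ((d & a) & ~c)) | c) = 1111001111110111
  (a & ((~b | ((d & a) & ~c)) | c)) = 0000000011110111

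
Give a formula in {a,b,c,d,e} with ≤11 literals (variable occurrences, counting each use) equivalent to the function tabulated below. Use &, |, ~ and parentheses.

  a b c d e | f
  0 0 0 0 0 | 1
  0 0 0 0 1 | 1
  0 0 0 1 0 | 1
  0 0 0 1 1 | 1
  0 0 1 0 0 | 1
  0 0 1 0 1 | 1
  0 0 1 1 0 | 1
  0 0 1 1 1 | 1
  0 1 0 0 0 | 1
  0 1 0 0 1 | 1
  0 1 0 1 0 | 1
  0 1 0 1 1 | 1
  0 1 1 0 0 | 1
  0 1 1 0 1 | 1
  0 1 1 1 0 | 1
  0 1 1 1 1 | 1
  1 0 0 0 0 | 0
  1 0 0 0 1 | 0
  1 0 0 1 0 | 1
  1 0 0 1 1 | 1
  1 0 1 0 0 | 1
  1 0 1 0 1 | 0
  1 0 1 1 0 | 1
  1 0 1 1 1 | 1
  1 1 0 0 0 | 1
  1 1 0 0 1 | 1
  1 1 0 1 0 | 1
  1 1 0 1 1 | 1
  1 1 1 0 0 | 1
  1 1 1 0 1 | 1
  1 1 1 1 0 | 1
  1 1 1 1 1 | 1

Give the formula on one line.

  ~a = 11111111111111110000000000000000
  (~a | d) = 11111111111111110011001100110011
  ~e = 10101010101010101010101010101010
  ~c = 11110000111100001111000011110000
  (~e & ~c) = 10100000101000001010000010100000
  (c | b) = 00001111111111110000111111111111
  ((~e & ~c) & (c | b)) = 00000000101000000000000010100000
  (c & ~e) = 00001010000010100000101000001010
  (((~e & ~c) & (c | b)) | (c & ~e)) = 00001010101010100000101010101010
  ((((~e & ~c) & (c | b)) | (c & ~e)) | b) = 00001010111111110000101011111111
  ((~a | d) | ((((~e & ~c) & (c | b)) | (c & ~e)) | b)) = 11111111111111110011101111111111

((~a | d) | ((((~e & ~c) & (c | b)) | (c & ~e)) | b))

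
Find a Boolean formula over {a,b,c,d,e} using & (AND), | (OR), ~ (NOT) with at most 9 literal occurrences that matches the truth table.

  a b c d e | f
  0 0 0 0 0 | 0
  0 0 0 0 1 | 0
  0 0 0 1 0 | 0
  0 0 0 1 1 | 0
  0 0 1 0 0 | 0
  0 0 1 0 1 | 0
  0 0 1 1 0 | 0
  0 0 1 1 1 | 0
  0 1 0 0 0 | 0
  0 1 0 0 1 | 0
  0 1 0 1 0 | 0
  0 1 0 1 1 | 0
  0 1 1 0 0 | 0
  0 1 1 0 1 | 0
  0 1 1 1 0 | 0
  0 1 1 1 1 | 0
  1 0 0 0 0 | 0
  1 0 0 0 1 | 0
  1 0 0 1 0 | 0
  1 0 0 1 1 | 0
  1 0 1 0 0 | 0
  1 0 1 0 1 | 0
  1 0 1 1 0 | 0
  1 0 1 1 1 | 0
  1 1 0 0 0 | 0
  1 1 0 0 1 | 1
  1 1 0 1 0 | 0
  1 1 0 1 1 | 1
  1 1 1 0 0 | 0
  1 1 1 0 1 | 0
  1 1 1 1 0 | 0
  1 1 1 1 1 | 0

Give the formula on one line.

(~c & (a & ((e & b) | (~a & e))))

  ~c = 11110000111100001111000011110000
  (e & b) = 00000000010101010000000001010101
  ~a = 11111111111111110000000000000000
  (~a & e) = 01010101010101010000000000000000
  ((e & b) | (~a & e)) = 01010101010101010000000001010101
  (a & ((e & b) | (~a & e))) = 00000000000000000000000001010101
  (~c & (a & ((e & b) | (~a & e)))) = 00000000000000000000000001010000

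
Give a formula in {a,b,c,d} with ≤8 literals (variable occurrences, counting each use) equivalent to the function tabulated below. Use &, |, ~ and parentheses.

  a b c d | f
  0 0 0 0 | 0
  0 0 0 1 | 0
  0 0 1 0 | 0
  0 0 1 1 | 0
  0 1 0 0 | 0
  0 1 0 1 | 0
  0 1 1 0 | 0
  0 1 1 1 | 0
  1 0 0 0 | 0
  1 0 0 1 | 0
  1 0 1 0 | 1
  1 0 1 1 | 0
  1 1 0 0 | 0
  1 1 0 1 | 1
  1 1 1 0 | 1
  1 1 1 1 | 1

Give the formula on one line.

((b & (d & a)) | ((~d & c) & a))

  (d & a) = 0000000001010101
  (b & (d & a)) = 0000000000000101
  ~d = 1010101010101010
  (~d & c) = 0010001000100010
  ((~d & c) & a) = 0000000000100010
  ((b & (d & a)) | ((~d & c) & a)) = 0000000000100111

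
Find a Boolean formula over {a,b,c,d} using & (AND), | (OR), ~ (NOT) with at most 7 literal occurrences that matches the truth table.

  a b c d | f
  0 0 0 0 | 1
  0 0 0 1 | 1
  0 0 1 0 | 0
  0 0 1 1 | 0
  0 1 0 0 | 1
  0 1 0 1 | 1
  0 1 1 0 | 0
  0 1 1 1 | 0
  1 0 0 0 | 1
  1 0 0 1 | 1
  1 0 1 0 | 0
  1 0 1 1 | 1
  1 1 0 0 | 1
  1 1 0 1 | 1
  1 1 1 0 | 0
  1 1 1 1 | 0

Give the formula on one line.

  (d & a) = 0000000001010101
  ~b = 1111000011110000
  ((d & a) & ~b) = 0000000001010000
  ~c = 1100110011001100
  (((d & a) & ~b) | ~c) = 1100110011011100

(((d & a) & ~b) | ~c)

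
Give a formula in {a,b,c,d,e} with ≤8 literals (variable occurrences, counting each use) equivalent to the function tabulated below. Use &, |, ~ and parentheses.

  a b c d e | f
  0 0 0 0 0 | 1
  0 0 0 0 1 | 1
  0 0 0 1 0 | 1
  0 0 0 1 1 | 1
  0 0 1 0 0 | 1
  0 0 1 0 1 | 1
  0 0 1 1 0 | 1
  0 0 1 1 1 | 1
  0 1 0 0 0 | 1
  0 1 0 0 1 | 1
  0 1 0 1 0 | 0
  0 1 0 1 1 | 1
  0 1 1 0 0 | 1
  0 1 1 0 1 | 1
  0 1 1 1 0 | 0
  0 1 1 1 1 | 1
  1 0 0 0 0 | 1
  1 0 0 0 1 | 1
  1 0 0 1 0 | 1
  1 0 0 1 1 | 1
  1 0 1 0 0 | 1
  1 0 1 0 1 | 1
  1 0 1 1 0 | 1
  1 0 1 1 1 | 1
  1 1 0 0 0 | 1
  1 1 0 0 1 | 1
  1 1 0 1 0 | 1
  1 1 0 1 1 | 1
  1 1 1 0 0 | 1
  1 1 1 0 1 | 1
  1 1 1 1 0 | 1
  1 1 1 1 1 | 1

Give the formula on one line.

  ~d = 11001100110011001100110011001100
  (~d | e) = 11011101110111011101110111011101
  ~b = 11111111000000001111111100000000
  (a | ~b) = 11111111000000001111111111111111
  ~a = 11111111111111110000000000000000
  (~a | b) = 11111111111111110000000011111111
  (~d & (~a | b)) = 11001100110011000000000011001100
  ((a | ~b) | (~d & (~a | b))) = 11111111110011001111111111111111
  ((~d | e) | ((a | ~b) | (~d & (~a | b)))) = 11111111110111011111111111111111

((~d | e) | ((a | ~b) | (~d & (~a | b))))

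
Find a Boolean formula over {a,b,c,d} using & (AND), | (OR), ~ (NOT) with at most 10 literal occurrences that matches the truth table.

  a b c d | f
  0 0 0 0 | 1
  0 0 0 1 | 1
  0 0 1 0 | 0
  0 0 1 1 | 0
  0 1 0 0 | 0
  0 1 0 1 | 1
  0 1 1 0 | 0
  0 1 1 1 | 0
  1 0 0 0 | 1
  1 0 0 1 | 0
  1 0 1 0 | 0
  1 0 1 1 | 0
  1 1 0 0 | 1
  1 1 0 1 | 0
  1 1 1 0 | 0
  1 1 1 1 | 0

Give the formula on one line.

((~c & ((d | ~b) | (a | d))) & (~d | ~a))

  ~c = 1100110011001100
  ~b = 1111000011110000
  (d | ~b) = 1111010111110101
  (a | d) = 0101010111111111
  ((d | ~b) | (a | d)) = 1111010111111111
  (~c & ((d | ~b) | (a | d))) = 1100010011001100
  ~d = 1010101010101010
  ~a = 1111111100000000
  (~d | ~a) = 1111111110101010
  ((~c & ((d | ~b) | (a | d))) & (~d | ~a)) = 1100010010001000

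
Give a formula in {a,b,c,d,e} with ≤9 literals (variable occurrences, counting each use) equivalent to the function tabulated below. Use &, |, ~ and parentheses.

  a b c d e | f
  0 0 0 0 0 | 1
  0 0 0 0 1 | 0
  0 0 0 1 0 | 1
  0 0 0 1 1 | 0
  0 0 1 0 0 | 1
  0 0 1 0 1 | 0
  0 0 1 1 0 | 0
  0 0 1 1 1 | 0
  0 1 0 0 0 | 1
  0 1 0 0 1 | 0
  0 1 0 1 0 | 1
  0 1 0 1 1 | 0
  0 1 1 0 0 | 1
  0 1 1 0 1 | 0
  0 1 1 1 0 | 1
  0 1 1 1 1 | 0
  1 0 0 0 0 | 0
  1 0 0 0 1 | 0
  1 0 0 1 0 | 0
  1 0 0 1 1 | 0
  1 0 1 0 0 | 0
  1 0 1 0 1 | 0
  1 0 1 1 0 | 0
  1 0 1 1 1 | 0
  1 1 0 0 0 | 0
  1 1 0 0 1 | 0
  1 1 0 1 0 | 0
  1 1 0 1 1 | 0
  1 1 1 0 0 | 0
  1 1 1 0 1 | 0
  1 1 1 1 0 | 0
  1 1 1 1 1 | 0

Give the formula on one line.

  ~a = 11111111111111110000000000000000
  ~e = 10101010101010101010101010101010
  (~a & ~e) = 10101010101010100000000000000000
  ~c = 11110000111100001111000011110000
  ~d = 11001100110011001100110011001100
  (~c | ~d) = 11111100111111001111110011111100
  (b | ~d) = 11001100111111111100110011111111
  ((b | ~d) | e) = 11011101111111111101110111111111
  (c & ((b | ~d) | e)) = 00001101000011110000110100001111
  ((~c | ~d) | (c & ((b | ~d) | e))) = 11111101111111111111110111111111
  ((~a & ~e) & ((~c | ~d) | (c & ((b | ~d) | e)))) = 10101000101010100000000000000000

((~a & ~e) & ((~c | ~d) | (c & ((b | ~d) | e))))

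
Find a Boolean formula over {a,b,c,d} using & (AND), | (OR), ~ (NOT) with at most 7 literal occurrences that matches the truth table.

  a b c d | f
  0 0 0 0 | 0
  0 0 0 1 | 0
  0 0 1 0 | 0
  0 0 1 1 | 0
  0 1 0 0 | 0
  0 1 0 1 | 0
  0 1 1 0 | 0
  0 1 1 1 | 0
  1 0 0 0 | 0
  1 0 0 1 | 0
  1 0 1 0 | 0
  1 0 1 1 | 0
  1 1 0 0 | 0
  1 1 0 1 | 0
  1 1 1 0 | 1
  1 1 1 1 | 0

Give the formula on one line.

  (d | c) = 0111011101110111
  ((d | c) & a) = 0000000001110111
  ~d = 1010101010101010
  (b & ~d) = 0000101000001010
  (((d | c) & a) & (b & ~d)) = 0000000000000010

(((d | c) & a) & (b & ~d))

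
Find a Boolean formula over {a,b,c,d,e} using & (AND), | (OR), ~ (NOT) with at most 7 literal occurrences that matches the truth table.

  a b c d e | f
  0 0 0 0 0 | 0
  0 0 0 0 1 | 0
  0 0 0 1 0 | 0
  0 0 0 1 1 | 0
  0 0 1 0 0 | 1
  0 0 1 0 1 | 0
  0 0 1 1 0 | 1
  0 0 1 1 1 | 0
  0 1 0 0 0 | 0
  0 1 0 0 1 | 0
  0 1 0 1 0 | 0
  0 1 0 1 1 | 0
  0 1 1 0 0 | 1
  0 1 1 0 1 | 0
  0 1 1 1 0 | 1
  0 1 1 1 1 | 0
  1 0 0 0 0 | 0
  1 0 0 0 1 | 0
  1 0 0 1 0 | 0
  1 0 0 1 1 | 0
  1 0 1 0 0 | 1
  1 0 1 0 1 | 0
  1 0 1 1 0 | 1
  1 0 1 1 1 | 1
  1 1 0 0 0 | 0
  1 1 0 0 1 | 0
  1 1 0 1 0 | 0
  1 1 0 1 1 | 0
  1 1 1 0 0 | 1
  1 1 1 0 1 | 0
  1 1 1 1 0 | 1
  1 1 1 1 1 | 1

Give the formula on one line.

(((d & a) | ~e) & c)

  (d & a) = 00000000000000000011001100110011
  ~e = 10101010101010101010101010101010
  ((d & a) | ~e) = 10101010101010101011101110111011
  (((d & a) | ~e) & c) = 00001010000010100000101100001011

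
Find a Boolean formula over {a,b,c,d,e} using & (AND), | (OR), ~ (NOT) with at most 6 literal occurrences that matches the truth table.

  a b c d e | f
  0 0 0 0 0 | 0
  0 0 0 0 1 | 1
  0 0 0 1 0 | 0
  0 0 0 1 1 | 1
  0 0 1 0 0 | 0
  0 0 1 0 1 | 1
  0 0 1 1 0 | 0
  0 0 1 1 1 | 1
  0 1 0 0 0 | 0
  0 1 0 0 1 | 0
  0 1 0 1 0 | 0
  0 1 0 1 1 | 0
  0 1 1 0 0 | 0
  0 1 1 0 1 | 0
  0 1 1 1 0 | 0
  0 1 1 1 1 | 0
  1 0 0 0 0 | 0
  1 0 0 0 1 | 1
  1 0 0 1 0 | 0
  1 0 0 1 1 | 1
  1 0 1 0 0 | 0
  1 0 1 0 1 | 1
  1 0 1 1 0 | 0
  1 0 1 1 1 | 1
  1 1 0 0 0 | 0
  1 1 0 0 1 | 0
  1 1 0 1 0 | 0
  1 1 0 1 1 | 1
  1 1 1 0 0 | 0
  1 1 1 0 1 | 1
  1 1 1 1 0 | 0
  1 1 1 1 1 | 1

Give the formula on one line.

((e & ~b) | (e & (a & (d | c))))

  ~b = 11111111000000001111111100000000
  (e & ~b) = 01010101000000000101010100000000
  (d | c) = 00111111001111110011111100111111
  (a & (d | c)) = 00000000000000000011111100111111
  (e & (a & (d | c))) = 00000000000000000001010100010101
  ((e & ~b) | (e & (a & (d | c)))) = 01010101000000000101010100010101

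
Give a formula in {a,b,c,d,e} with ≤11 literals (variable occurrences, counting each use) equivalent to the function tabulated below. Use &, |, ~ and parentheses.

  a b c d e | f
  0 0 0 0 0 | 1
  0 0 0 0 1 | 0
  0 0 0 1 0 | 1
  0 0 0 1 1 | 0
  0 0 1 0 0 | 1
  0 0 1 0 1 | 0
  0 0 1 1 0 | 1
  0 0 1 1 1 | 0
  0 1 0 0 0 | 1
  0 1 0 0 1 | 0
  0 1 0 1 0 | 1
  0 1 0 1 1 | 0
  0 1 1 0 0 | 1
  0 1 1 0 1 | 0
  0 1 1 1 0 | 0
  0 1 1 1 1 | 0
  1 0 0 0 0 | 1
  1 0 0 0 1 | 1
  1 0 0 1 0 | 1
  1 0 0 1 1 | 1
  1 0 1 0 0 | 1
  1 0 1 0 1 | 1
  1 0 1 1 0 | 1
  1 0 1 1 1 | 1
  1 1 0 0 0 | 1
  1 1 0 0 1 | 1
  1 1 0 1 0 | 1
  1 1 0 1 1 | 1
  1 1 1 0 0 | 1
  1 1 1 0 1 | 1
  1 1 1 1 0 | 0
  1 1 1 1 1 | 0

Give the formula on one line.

  ~e = 10101010101010101010101010101010
  (a | ~e) = 10101010101010101111111111111111
  ~b = 11111111000000001111111100000000
  ~d = 11001100110011001100110011001100
  (~b | ~d) = 11111111110011001111111111001100
  (c & d) = 00000011000000110000001100000011
  ((~b | ~d) & (c & d)) = 00000011000000000000001100000000
  (((~b | ~d) & (c & d)) | ~d) = 11001111110011001100111111001100
  ~c = 11110000111100001111000011110000
  ((((~b | ~d) & (c & d)) | ~d) | ~c) = 11111111111111001111111111111100
  ((a | ~e) & ((((~b | ~d) & (c & d)) | ~d) | ~c)) = 10101010101010001111111111111100

((a | ~e) & ((((~b | ~d) & (c & d)) | ~d) | ~c))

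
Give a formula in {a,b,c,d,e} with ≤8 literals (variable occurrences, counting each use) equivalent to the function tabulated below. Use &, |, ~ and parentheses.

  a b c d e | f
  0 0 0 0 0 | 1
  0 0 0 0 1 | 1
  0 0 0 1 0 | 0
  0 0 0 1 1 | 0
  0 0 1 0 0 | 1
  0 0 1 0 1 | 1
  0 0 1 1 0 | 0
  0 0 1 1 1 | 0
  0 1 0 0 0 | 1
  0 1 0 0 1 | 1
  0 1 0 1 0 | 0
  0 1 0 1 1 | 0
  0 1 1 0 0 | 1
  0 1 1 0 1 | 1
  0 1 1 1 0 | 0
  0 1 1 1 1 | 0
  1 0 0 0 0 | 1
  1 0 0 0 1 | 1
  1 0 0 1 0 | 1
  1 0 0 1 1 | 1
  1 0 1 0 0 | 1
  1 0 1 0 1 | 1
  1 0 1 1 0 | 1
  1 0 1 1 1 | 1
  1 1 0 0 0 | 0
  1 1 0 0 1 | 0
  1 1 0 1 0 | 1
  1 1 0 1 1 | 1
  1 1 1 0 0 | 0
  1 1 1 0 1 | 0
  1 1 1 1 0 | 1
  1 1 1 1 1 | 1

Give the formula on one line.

  ~d = 11001100110011001100110011001100
  ~a = 11111111111111110000000000000000
  (~d & ~a) = 11001100110011000000000000000000
  ~b = 11111111000000001111111100000000
  ((~d & ~a) | ~b) = 11111111110011001111111100000000
  (a & d) = 00000000000000000011001100110011
  (((~d & ~a) | ~b) | (a & d)) = 11111111110011001111111100110011
  (a | b) = 00000000111111111111111111111111
  (~d | (a | b)) = 11001100111111111111111111111111
  ((((~d & ~a) | ~b) | (a & d)) & (~d | (a | b))) = 11001100110011001111111100110011

((((~d & ~a) | ~b) | (a & d)) & (~d | (a | b)))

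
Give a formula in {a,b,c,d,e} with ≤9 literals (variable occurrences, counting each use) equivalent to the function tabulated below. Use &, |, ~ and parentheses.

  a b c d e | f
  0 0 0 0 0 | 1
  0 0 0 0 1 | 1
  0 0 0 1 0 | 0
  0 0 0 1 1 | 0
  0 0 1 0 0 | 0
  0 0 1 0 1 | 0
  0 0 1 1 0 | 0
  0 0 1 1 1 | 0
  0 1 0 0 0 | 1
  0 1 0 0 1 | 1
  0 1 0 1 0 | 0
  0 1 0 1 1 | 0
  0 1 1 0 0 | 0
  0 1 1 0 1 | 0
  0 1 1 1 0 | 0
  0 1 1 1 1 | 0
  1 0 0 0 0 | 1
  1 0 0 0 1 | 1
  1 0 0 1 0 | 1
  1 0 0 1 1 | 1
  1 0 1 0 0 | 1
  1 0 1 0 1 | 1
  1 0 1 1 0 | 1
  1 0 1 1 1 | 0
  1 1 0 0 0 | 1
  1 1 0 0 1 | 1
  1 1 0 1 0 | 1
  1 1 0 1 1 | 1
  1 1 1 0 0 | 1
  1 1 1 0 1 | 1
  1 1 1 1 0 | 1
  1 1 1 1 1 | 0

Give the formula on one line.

((((~c | a) & ~d) | a) & (~a | (~c | (~e | ~d))))

  ~c = 11110000111100001111000011110000
  (~c | a) = 11110000111100001111111111111111
  ~d = 11001100110011001100110011001100
  ((~c | a) & ~d) = 11000000110000001100110011001100
  (((~c | a) & ~d) | a) = 11000000110000001111111111111111
  ~a = 11111111111111110000000000000000
  ~e = 10101010101010101010101010101010
  (~e | ~d) = 11101110111011101110111011101110
  (~c | (~e | ~d)) = 11111110111111101111111011111110
  (~a | (~c | (~e | ~d))) = 11111111111111111111111011111110
  ((((~c | a) & ~d) | a) & (~a | (~c | (~e | ~d)))) = 11000000110000001111111011111110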